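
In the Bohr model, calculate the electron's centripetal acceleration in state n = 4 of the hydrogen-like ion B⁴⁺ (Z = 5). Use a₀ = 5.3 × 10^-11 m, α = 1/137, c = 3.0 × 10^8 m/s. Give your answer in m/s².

4.4 × 10^22 m/s²

r = n²a₀/Z = 1.7 × 10^-10 m, v = Zαc/n = 2.7 × 10^6 m/s
a = v²/r = (2.7 × 10^6)² / 1.7 × 10^-10 = 4.4 × 10^22 m/s²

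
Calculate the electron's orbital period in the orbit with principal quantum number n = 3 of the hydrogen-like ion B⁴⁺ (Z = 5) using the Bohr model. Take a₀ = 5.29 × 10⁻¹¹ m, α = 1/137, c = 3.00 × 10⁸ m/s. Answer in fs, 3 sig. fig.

0.164 fs

r = n²a₀/Z = 3²·5.29 × 10⁻¹¹/5 = 9.52 × 10⁻¹¹ m
v = Zαc/n = 5·0.00730·3.00 × 10⁸/3 = 3.65 × 10⁶ m/s
T = 2πr/v = 1.64 × 10⁻¹⁶ s = 0.164 fs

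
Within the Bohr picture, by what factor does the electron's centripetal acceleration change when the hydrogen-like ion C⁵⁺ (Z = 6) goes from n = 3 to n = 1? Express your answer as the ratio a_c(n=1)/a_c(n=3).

81

a_c ∝ Z^3 · n^-4; with Z fixed, a_c ∝ n^-4.
a_c(n=1)/a_c(n=3) = (1/3)^-4 = 81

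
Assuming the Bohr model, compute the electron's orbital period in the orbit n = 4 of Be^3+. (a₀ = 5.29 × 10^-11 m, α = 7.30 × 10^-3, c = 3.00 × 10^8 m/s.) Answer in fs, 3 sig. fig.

0.607 fs

r = n²a₀/Z = 4²·5.29 × 10^-11/4 = 2.12 × 10^-10 m
v = Zαc/n = 4·0.00730·3.00 × 10^8/4 = 2.19 × 10^6 m/s
T = 2πr/v = 6.07 × 10^-16 s = 0.607 fs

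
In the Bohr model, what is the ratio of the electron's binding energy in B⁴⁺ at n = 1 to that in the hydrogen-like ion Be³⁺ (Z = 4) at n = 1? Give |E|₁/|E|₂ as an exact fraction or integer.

25/16

|E| ∝ Z^2 · n^-2
|E|₁/|E|₂ = (5/4)^2 · (1/1)^-2 = 25/16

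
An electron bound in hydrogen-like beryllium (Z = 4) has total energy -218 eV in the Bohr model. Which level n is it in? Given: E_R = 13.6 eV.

1

E_n = −E_R Z²/n² ⇒ n² = E_R Z²/(−E_n) = 13.6 × 4² / 218 ≈ 1.00
n = 1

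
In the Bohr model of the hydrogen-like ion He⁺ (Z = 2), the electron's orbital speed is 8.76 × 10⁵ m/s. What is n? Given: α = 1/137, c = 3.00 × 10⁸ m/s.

v_n = Zαc/n ⇒ n = Zαc/v = 2 × 0.00730 × 3.00 × 10⁸ / 8.76 × 10⁵ ≈ 5.00
n = 5

5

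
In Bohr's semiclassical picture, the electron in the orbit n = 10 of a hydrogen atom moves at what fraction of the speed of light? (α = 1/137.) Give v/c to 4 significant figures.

0.0007299

v_n = Zαc/n, so v/c = Zα/n = 1 × 0.007299 / 10 = 0.0007299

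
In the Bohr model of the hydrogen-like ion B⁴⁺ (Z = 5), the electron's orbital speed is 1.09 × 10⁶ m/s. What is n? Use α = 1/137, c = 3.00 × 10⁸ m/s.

10

v_n = Zαc/n ⇒ n = Zαc/v = 5 × 0.00730 × 3.00 × 10⁸ / 1.09 × 10⁶ ≈ 10.04
n = 10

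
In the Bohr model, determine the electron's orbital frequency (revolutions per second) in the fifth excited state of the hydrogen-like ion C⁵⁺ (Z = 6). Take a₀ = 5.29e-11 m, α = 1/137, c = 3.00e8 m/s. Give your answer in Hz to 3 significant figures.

1.10e15 Hz

r = n²a₀/Z = 3.17e-10 m, v = Zαc/n = 2.19e6 m/s
f = v/(2πr) = 1.10e15 Hz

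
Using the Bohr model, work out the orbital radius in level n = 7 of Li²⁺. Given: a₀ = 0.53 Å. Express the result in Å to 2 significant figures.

8.7 Å

r_n = n²a₀/Z = 7² × 0.53 / 3
    = 49 × 0.53 / 3 = 8.7 Å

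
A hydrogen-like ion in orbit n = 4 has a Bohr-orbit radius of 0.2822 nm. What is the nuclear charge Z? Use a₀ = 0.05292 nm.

3

r_n = n²a₀/Z ⇒ Z = n²a₀/r = 4² × 0.05292 / 0.2822 ≈ 3.00
Z = 3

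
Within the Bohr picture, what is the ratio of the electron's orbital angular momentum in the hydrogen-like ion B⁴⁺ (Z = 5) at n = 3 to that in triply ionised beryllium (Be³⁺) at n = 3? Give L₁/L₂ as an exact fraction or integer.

1

L = nℏ is independent of Z.
L₁/L₂ = n₁/n₂ = 3/3 = 1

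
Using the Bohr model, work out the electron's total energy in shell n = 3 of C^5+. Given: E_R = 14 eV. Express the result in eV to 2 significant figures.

E_n = −E_R·Z²/n² = −14 × 6²/3² = -56 eV

-56 eV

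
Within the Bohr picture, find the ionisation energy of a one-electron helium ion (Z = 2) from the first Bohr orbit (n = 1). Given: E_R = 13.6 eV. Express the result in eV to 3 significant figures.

54.4 eV

E_n = −E_R·Z²/n² = −13.6 × 2²/1² eV = -54.4 eV
Ionisation energy = −E_n = 54.4 eV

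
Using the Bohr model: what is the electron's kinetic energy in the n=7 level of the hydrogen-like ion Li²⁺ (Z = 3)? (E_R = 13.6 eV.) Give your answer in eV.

2.50 eV

For a Coulomb orbit the virial theorem gives K = −E_n.
E_n = −E_R·Z²/n², so K = E_R·Z²/n² = 13.6 × 3²/7² = 2.50 eV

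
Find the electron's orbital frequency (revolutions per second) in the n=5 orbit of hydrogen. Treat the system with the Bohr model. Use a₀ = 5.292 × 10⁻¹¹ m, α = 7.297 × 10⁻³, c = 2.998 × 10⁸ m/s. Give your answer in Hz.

5.263 × 10¹³ Hz

r = n²a₀/Z = 1.323 × 10⁻⁹ m, v = Zαc/n = 4.375 × 10⁵ m/s
f = v/(2πr) = 5.263 × 10¹³ Hz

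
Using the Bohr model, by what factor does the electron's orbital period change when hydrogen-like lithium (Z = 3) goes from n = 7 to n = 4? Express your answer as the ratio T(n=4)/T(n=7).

T ∝ Z^-2 · n^3; with Z fixed, T ∝ n^3.
T(n=4)/T(n=7) = (4/7)^3 = 64/343

64/343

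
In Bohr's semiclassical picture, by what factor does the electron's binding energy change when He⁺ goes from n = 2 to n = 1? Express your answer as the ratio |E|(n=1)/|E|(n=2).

4

|E| ∝ Z^2 · n^-2; with Z fixed, |E| ∝ n^-2.
|E|(n=1)/|E|(n=2) = (1/2)^-2 = 4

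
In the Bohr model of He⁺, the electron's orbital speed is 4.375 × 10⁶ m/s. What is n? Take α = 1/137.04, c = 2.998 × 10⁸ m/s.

v_n = Zαc/n ⇒ n = Zαc/v = 2 × 0.007297 × 2.998 × 10⁸ / 4.375 × 10⁶ ≈ 1.00
n = 1

1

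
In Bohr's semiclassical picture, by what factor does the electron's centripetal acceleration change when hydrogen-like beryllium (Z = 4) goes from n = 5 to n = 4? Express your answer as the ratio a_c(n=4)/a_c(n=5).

625/256

a_c ∝ Z^3 · n^-4; with Z fixed, a_c ∝ n^-4.
a_c(n=4)/a_c(n=5) = (4/5)^-4 = 625/256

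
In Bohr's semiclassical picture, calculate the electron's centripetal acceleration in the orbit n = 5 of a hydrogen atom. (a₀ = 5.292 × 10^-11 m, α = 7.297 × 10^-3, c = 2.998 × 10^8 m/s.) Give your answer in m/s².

r = n²a₀/Z = 1.323 × 10^-9 m, v = Zαc/n = 4.375 × 10^5 m/s
a = v²/r = (4.375 × 10^5)² / 1.323 × 10^-9 = 1.447 × 10^20 m/s²

1.447 × 10^20 m/s²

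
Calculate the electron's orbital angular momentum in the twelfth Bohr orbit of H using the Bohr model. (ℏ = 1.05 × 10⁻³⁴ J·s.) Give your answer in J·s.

1.26 × 10⁻³³ J·s

L_n = nℏ = 12 × 1.05 × 10⁻³⁴ = 1.26 × 10⁻³³ J·s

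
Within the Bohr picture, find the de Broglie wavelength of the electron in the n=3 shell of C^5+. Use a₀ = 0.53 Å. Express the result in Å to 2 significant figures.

The Bohr quantisation condition is nλ = 2πr_n.
r_n = n²a₀/Z = 0.80 Å
λ = 2πr_n/n = 2π·0.80/3 = 1.7 Å

1.7 Å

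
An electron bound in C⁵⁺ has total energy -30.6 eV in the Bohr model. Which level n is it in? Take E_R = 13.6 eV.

E_n = −E_R Z²/n² ⇒ n² = E_R Z²/(−E_n) = 13.6 × 6² / 30.6 ≈ 16.00
n = 4

4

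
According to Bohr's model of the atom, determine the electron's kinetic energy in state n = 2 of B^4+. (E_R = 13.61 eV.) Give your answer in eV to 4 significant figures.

For a Coulomb orbit the virial theorem gives K = −E_n.
E_n = −E_R·Z²/n², so K = E_R·Z²/n² = 13.61 × 5²/2² = 85.06 eV

85.06 eV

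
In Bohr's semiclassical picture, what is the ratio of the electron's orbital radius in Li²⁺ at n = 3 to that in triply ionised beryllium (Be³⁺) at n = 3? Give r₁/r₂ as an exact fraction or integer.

r ∝ Z^-1 · n^2
r₁/r₂ = (3/4)^-1 · (3/3)^2 = 4/3

4/3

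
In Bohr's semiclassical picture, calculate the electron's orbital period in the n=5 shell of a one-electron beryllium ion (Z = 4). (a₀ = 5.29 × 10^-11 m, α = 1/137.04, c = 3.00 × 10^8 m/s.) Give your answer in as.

1190 as

r = n²a₀/Z = 5²·5.29 × 10^-11/4 = 3.31 × 10^-10 m
v = Zαc/n = 4·0.00730·3.00 × 10^8/5 = 1.75 × 10^6 m/s
T = 2πr/v = 1.19 × 10^-15 s = 1190 as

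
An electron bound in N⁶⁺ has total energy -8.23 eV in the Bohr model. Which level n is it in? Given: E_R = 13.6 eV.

9

E_n = −E_R Z²/n² ⇒ n² = E_R Z²/(−E_n) = 13.6 × 7² / 8.23 ≈ 80.97
n = 9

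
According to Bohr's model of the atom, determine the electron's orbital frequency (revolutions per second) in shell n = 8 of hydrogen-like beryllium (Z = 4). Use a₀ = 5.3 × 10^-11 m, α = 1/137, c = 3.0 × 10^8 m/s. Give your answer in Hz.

2.1 × 10^14 Hz

r = n²a₀/Z = 8.5 × 10^-10 m, v = Zαc/n = 1.1 × 10^6 m/s
f = v/(2πr) = 2.1 × 10^14 Hz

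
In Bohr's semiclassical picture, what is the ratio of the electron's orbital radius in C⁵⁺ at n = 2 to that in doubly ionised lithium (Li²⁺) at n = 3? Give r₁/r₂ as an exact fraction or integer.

r ∝ Z^-1 · n^2
r₁/r₂ = (6/3)^-1 · (2/3)^2 = 2/9

2/9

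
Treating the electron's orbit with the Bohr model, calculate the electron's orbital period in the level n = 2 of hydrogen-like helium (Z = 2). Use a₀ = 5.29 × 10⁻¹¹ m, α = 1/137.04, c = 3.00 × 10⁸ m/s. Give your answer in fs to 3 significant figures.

r = n²a₀/Z = 2²·5.29 × 10⁻¹¹/2 = 1.06 × 10⁻¹⁰ m
v = Zαc/n = 2·0.00730·3.00 × 10⁸/2 = 2.19 × 10⁶ m/s
T = 2πr/v = 3.04 × 10⁻¹⁶ s = 0.304 fs

0.304 fs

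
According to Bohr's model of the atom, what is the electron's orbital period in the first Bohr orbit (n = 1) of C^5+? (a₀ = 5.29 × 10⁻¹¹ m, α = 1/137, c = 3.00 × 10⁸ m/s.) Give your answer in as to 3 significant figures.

r = n²a₀/Z = 1²·5.29 × 10⁻¹¹/6 = 8.82 × 10⁻¹² m
v = Zαc/n = 6·0.00730·3.00 × 10⁸/1 = 1.31 × 10⁷ m/s
T = 2πr/v = 4.22 × 10⁻¹⁸ s = 4.22 as

4.22 as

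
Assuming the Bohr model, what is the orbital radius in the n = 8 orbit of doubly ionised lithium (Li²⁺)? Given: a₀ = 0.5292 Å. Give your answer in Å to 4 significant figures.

11.29 Å

r_n = n²a₀/Z = 8² × 0.5292 / 3
    = 64 × 0.5292 / 3 = 11.29 Å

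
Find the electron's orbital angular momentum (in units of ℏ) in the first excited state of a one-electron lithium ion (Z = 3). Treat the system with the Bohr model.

L_n = nℏ, so L/ℏ = n = 2.

2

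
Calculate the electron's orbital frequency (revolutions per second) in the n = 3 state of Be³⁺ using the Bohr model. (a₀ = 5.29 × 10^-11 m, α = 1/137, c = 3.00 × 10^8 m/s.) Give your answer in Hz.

r = n²a₀/Z = 1.19 × 10^-10 m, v = Zαc/n = 2.92 × 10^6 m/s
f = v/(2πr) = 3.90 × 10^15 Hz

3.90 × 10^15 Hz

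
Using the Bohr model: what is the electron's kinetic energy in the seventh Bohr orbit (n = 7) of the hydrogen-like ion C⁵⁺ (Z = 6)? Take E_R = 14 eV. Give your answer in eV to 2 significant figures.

For a Coulomb orbit the virial theorem gives K = −E_n.
E_n = −E_R·Z²/n², so K = E_R·Z²/n² = 14 × 6²/7² = 10 eV

10 eV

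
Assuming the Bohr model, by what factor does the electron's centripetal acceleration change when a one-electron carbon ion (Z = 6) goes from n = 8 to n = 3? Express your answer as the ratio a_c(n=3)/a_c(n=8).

4096/81

a_c ∝ Z^3 · n^-4; with Z fixed, a_c ∝ n^-4.
a_c(n=3)/a_c(n=8) = (3/8)^-4 = 4096/81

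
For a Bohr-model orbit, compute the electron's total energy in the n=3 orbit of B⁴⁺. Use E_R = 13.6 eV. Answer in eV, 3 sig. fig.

E_n = −E_R·Z²/n² = −13.6 × 5²/3² = -37.8 eV

-37.8 eV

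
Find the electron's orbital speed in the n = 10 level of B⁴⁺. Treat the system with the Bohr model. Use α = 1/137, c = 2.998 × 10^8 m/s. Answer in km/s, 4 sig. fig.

v_n = Zαc/n = 5 × 0.007299 × 2.998 × 10^8 / 10
    = 1094 km/s

1094 km/s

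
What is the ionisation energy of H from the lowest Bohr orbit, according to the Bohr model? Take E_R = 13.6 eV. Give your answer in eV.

13.6 eV

E_n = −E_R·Z²/n² = −13.6 × 1²/1² eV = -13.6 eV
Ionisation energy = −E_n = 13.6 eV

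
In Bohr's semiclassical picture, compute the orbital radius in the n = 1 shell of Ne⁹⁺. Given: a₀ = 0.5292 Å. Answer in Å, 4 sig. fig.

r_n = n²a₀/Z = 1² × 0.5292 / 10
    = 1 × 0.5292 / 10 = 0.05292 Å

0.05292 Å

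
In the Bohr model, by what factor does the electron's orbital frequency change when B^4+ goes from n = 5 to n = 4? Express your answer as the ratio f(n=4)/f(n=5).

f ∝ Z^2 · n^-3; with Z fixed, f ∝ n^-3.
f(n=4)/f(n=5) = (4/5)^-3 = 125/64

125/64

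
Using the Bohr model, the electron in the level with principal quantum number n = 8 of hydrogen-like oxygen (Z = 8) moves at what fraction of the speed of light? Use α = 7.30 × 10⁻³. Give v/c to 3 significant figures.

0.00730

v_n = Zαc/n, so v/c = Zα/n = 8 × 0.00730 / 8 = 0.00730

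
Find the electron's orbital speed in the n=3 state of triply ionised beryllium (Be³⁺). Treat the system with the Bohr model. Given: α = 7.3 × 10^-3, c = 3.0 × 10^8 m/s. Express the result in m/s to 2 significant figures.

v_n = Zαc/n = 4 × 0.0073 × 3.0 × 10^8 / 3
    = 2.9 × 10^6 m/s

2.9 × 10^6 m/s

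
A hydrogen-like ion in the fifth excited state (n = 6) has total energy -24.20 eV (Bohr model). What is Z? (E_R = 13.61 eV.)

E_n = −E_R Z²/n² ⇒ Z² = −E_n n²/E_R = 24.20 × 6² / 13.61 ≈ 64.01
Z = 8

8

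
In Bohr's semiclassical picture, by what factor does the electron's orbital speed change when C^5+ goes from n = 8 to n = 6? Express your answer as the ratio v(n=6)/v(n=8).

v ∝ Z^1 · n^-1; with Z fixed, v ∝ n^-1.
v(n=6)/v(n=8) = (6/8)^-1 = 4/3

4/3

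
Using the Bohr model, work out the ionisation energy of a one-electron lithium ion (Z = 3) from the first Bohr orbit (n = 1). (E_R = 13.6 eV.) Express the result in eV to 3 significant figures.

E_n = −E_R·Z²/n² = −13.6 × 3²/1² eV = -122 eV
Ionisation energy = −E_n = 122 eV

122 eV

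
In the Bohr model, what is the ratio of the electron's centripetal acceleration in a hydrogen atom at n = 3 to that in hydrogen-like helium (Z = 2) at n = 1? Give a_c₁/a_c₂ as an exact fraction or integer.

1/648

a_c ∝ Z^3 · n^-4
a_c₁/a_c₂ = (1/2)^3 · (3/1)^-4 = 1/648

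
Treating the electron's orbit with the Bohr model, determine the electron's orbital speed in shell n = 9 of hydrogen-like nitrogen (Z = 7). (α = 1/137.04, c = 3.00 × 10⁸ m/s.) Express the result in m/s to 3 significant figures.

1.70 × 10⁶ m/s

v_n = Zαc/n = 7 × 0.00730 × 3.00 × 10⁸ / 9
    = 1.70 × 10⁶ m/s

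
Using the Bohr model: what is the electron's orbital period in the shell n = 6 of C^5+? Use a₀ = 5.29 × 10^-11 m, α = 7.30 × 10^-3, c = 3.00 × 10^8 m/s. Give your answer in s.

r = n²a₀/Z = 6²·5.29 × 10^-11/6 = 3.17 × 10^-10 m
v = Zαc/n = 6·0.00730·3.00 × 10^8/6 = 2.19 × 10^6 m/s
T = 2πr/v = 9.11 × 10^-16 s

9.11 × 10^-16 s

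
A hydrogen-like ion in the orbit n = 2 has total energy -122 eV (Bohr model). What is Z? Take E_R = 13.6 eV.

6

E_n = −E_R Z²/n² ⇒ Z² = −E_n n²/E_R = 122 × 2² / 13.6 ≈ 35.88
Z = 6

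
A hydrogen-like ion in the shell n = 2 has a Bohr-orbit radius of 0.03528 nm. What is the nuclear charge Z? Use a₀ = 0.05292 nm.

6

r_n = n²a₀/Z ⇒ Z = n²a₀/r = 2² × 0.05292 / 0.03528 ≈ 6.00
Z = 6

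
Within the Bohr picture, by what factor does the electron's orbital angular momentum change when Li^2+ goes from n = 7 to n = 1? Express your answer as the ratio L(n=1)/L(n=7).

L = nℏ depends only on n, so L ∝ n.
L(n=1)/L(n=7) = (1/7)^1 = 1/7

1/7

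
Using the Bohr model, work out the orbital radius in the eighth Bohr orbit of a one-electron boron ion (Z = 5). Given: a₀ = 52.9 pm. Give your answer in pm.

r_n = n²a₀/Z = 8² × 52.9 / 5
    = 64 × 52.9 / 5 = 677 pm

677 pm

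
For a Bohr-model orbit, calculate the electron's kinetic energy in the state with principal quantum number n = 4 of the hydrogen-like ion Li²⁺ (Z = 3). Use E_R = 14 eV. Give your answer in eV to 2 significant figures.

7.9 eV

For a Coulomb orbit the virial theorem gives K = −E_n.
E_n = −E_R·Z²/n², so K = E_R·Z²/n² = 14 × 3²/4² = 7.9 eV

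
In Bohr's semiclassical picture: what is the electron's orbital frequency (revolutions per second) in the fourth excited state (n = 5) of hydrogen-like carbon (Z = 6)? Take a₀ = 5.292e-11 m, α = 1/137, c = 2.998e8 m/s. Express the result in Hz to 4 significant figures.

1.895e15 Hz

r = n²a₀/Z = 2.205e-10 m, v = Zαc/n = 2.626e6 m/s
f = v/(2πr) = 1.895e15 Hz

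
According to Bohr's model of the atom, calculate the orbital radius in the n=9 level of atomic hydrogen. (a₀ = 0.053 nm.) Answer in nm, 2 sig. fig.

r_n = n²a₀/Z = 9² × 0.053 / 1
    = 81 × 0.053 / 1 = 4.3 nm

4.3 nm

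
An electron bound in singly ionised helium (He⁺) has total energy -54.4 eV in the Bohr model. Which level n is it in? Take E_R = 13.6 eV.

1

E_n = −E_R Z²/n² ⇒ n² = E_R Z²/(−E_n) = 13.6 × 2² / 54.4 ≈ 1.00
n = 1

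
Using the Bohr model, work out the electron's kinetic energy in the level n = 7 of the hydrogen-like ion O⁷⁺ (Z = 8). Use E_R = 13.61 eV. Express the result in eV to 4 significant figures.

For a Coulomb orbit the virial theorem gives K = −E_n.
E_n = −E_R·Z²/n², so K = E_R·Z²/n² = 13.61 × 8²/7² = 17.78 eV

17.78 eV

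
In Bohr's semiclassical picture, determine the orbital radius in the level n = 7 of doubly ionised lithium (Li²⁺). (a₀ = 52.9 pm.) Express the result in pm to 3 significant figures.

864 pm

r_n = n²a₀/Z = 7² × 52.9 / 3
    = 49 × 52.9 / 3 = 864 pm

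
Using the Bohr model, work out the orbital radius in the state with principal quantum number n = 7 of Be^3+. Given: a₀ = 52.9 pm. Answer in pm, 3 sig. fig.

r_n = n²a₀/Z = 7² × 52.9 / 4
    = 49 × 52.9 / 4 = 648 pm

648 pm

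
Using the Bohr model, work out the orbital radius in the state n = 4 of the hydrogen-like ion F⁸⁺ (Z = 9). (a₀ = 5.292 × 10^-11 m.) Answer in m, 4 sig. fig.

r_n = n²a₀/Z = 4² × 5.292 × 10^-11 / 9
    = 16 × 5.292 × 10^-11 / 9 = 9.408 × 10^-11 m

9.408 × 10^-11 m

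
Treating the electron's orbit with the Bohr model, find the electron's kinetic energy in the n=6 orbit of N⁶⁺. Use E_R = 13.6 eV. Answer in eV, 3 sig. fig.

For a Coulomb orbit the virial theorem gives K = −E_n.
E_n = −E_R·Z²/n², so K = E_R·Z²/n² = 13.6 × 7²/6² = 18.5 eV

18.5 eV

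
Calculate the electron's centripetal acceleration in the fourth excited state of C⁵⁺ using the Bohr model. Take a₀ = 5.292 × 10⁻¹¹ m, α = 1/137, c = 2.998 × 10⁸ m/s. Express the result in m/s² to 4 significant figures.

3.127 × 10²² m/s²

r = n²a₀/Z = 2.205 × 10⁻¹⁰ m, v = Zαc/n = 2.626 × 10⁶ m/s
a = v²/r = (2.626 × 10⁶)² / 2.205 × 10⁻¹⁰ = 3.127 × 10²² m/s²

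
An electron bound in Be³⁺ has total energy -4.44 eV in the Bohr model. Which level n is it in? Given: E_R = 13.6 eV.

7

E_n = −E_R Z²/n² ⇒ n² = E_R Z²/(−E_n) = 13.6 × 4² / 4.44 ≈ 49.01
n = 7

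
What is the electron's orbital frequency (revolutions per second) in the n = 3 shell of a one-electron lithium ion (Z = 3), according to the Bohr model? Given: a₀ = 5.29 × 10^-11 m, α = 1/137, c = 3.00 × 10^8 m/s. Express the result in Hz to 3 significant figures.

r = n²a₀/Z = 1.59 × 10^-10 m, v = Zαc/n = 2.19 × 10^6 m/s
f = v/(2πr) = 2.20 × 10^15 Hz

2.20 × 10^15 Hz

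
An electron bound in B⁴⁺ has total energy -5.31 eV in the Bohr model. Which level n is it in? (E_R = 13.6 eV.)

E_n = −E_R Z²/n² ⇒ n² = E_R Z²/(−E_n) = 13.6 × 5² / 5.31 ≈ 64.03
n = 8

8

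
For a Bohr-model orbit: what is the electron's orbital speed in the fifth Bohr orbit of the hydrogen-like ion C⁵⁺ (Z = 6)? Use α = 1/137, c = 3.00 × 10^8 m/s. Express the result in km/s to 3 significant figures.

v_n = Zαc/n = 6 × 0.00730 × 3.00 × 10^8 / 5
    = 2630 km/s

2630 km/s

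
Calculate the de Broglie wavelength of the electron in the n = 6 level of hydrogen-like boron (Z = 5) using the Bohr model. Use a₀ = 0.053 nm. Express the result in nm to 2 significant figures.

The Bohr quantisation condition is nλ = 2πr_n.
r_n = n²a₀/Z = 0.38 nm
λ = 2πr_n/n = 2π·0.38/6 = 0.40 nm

0.40 nm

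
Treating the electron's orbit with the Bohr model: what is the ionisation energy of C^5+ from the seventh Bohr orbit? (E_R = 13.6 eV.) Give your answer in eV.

E_n = −E_R·Z²/n² = −13.6 × 6²/7² eV = -9.99 eV
Ionisation energy = −E_n = 9.99 eV

9.99 eV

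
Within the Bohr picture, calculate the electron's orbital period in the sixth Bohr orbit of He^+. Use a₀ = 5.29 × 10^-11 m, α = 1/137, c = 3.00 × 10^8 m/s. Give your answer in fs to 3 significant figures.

r = n²a₀/Z = 6²·5.29 × 10^-11/2 = 9.52 × 10^-10 m
v = Zαc/n = 2·0.00730·3.00 × 10^8/6 = 7.30 × 10^5 m/s
T = 2πr/v = 8.20 × 10^-15 s = 8.20 fs

8.20 fs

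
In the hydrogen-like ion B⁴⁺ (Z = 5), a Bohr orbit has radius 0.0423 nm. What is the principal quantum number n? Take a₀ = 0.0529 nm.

r_n = n²a₀/Z ⇒ n² = rZ/a₀ = 0.0423 × 5 / 0.0529 ≈ 4.00
n = 2

2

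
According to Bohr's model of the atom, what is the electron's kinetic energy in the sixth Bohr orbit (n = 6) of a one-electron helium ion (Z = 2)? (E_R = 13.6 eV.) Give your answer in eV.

For a Coulomb orbit the virial theorem gives K = −E_n.
E_n = −E_R·Z²/n², so K = E_R·Z²/n² = 13.6 × 2²/6² = 1.51 eV

1.51 eV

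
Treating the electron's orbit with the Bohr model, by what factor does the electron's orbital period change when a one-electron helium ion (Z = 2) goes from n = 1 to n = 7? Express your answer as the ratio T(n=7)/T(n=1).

343

T ∝ Z^-2 · n^3; with Z fixed, T ∝ n^3.
T(n=7)/T(n=1) = (7/1)^3 = 343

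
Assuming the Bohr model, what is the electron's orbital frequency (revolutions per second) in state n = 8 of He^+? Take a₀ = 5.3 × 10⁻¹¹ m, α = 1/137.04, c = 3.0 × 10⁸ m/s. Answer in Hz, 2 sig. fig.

r = n²a₀/Z = 1.7 × 10⁻⁹ m, v = Zαc/n = 5.5 × 10⁵ m/s
f = v/(2πr) = 5.1 × 10¹³ Hz

5.1 × 10¹³ Hz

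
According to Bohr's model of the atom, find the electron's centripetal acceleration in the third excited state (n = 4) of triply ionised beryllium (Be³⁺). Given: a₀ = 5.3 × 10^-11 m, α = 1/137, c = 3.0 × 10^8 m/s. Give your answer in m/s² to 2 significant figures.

2.3 × 10^22 m/s²

r = n²a₀/Z = 2.1 × 10^-10 m, v = Zαc/n = 2.2 × 10^6 m/s
a = v²/r = (2.2 × 10^6)² / 2.1 × 10^-10 = 2.3 × 10^22 m/s²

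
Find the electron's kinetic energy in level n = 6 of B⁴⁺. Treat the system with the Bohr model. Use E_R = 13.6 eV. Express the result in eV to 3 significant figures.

9.44 eV

For a Coulomb orbit the virial theorem gives K = −E_n.
E_n = −E_R·Z²/n², so K = E_R·Z²/n² = 13.6 × 5²/6² = 9.44 eV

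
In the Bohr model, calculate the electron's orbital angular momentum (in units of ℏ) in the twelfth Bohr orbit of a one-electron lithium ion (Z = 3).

12

L_n = nℏ, so L/ℏ = n = 12.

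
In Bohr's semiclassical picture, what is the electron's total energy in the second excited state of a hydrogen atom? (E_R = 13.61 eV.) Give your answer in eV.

-1.512 eV

E_n = −E_R·Z²/n² = −13.61 × 1²/3² = -1.512 eV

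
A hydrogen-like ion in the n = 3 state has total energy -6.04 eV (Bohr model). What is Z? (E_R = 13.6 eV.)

E_n = −E_R Z²/n² ⇒ Z² = −E_n n²/E_R = 6.04 × 3² / 13.6 ≈ 4.00
Z = 2

2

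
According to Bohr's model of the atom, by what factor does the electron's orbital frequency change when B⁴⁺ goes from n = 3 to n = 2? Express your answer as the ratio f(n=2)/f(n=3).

27/8

f ∝ Z^2 · n^-3; with Z fixed, f ∝ n^-3.
f(n=2)/f(n=3) = (2/3)^-3 = 27/8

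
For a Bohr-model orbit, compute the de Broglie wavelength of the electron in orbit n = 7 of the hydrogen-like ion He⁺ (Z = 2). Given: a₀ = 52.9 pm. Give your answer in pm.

The Bohr quantisation condition is nλ = 2πr_n.
r_n = n²a₀/Z = 1300 pm
λ = 2πr_n/n = 2π·1300/7 = 1160 pm

1160 pm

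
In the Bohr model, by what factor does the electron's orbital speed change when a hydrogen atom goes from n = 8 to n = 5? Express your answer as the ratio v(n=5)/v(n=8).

v ∝ Z^1 · n^-1; with Z fixed, v ∝ n^-1.
v(n=5)/v(n=8) = (5/8)^-1 = 8/5

8/5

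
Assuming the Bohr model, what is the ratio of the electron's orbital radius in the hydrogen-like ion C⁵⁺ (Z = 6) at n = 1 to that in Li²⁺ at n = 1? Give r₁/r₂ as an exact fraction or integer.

r ∝ Z^-1 · n^2
r₁/r₂ = (6/3)^-1 · (1/1)^2 = 1/2

1/2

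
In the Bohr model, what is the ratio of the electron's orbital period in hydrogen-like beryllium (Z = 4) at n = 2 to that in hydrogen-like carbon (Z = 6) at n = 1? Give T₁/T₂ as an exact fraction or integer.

T ∝ Z^-2 · n^3
T₁/T₂ = (4/6)^-2 · (2/1)^3 = 18

18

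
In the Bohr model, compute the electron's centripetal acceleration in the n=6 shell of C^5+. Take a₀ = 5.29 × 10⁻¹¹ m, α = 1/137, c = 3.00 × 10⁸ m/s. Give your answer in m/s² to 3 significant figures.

1.51 × 10²² m/s²

r = n²a₀/Z = 3.17 × 10⁻¹⁰ m, v = Zαc/n = 2.19 × 10⁶ m/s
a = v²/r = (2.19 × 10⁶)² / 3.17 × 10⁻¹⁰ = 1.51 × 10²² m/s²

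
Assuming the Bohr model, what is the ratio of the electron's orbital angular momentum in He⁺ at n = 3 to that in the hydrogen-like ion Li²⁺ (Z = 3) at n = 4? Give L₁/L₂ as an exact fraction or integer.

3/4

L = nℏ is independent of Z.
L₁/L₂ = n₁/n₂ = 3/4 = 3/4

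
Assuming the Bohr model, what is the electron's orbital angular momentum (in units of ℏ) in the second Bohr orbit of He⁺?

L_n = nℏ, so L/ℏ = n = 2.

2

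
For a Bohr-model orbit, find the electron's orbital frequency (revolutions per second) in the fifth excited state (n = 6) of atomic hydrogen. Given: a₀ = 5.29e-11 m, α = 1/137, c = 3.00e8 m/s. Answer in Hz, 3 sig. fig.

3.05e13 Hz

r = n²a₀/Z = 1.90e-9 m, v = Zαc/n = 3.65e5 m/s
f = v/(2πr) = 3.05e13 Hz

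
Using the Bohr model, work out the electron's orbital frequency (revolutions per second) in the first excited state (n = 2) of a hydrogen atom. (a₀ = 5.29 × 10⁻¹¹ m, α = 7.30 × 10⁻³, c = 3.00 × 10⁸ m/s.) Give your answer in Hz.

8.24 × 10¹⁴ Hz

r = n²a₀/Z = 2.12 × 10⁻¹⁰ m, v = Zαc/n = 1.09 × 10⁶ m/s
f = v/(2πr) = 8.24 × 10¹⁴ Hz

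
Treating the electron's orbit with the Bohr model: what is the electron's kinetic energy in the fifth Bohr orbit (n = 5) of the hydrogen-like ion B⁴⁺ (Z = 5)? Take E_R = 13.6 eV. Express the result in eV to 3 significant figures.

13.6 eV

For a Coulomb orbit the virial theorem gives K = −E_n.
E_n = −E_R·Z²/n², so K = E_R·Z²/n² = 13.6 × 5²/5² = 13.6 eV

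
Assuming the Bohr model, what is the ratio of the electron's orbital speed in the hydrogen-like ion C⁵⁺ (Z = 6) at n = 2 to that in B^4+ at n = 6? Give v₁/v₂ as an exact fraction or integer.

18/5

v ∝ Z^1 · n^-1
v₁/v₂ = (6/5)^1 · (2/6)^-1 = 18/5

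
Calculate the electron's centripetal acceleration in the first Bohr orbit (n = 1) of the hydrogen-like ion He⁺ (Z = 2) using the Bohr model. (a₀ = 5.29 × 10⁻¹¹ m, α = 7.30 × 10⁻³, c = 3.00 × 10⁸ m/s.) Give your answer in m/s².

r = n²a₀/Z = 2.65 × 10⁻¹¹ m, v = Zαc/n = 4.38 × 10⁶ m/s
a = v²/r = (4.38 × 10⁶)² / 2.65 × 10⁻¹¹ = 7.25 × 10²³ m/s²

7.25 × 10²³ m/s²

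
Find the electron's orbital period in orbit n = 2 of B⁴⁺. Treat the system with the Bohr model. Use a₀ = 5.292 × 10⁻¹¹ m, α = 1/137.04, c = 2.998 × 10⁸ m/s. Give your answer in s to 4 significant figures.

4.864 × 10⁻¹⁷ s

r = n²a₀/Z = 2²·5.292 × 10⁻¹¹/5 = 4.234 × 10⁻¹¹ m
v = Zαc/n = 5·0.007297·2.998 × 10⁸/2 = 5.469 × 10⁶ m/s
T = 2πr/v = 4.864 × 10⁻¹⁷ s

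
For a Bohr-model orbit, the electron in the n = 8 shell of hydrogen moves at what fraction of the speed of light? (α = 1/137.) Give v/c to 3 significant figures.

0.000912

v_n = Zαc/n, so v/c = Zα/n = 1 × 0.00730 / 8 = 0.000912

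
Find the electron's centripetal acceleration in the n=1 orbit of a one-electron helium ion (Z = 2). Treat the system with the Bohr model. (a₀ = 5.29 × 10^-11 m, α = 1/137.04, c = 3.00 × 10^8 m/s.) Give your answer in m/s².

r = n²a₀/Z = 2.65 × 10^-11 m, v = Zαc/n = 4.38 × 10^6 m/s
a = v²/r = (4.38 × 10^6)² / 2.65 × 10^-11 = 7.25 × 10^23 m/s²

7.25 × 10^23 m/s²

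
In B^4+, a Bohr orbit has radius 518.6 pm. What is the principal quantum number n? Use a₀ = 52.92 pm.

7

r_n = n²a₀/Z ⇒ n² = rZ/a₀ = 518.6 × 5 / 52.92 ≈ 49.00
n = 7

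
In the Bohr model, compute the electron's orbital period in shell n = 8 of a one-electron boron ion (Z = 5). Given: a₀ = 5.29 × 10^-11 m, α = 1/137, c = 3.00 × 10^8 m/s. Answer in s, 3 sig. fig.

r = n²a₀/Z = 8²·5.29 × 10^-11/5 = 6.77 × 10^-10 m
v = Zαc/n = 5·0.00730·3.00 × 10^8/8 = 1.37 × 10^6 m/s
T = 2πr/v = 3.11 × 10^-15 s

3.11 × 10^-15 s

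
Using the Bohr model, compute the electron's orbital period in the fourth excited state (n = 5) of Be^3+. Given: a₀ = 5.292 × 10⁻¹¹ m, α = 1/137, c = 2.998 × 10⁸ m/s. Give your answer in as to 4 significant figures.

r = n²a₀/Z = 5²·5.292 × 10⁻¹¹/4 = 3.308 × 10⁻¹⁰ m
v = Zαc/n = 4·0.007299·2.998 × 10⁸/5 = 1.751 × 10⁶ m/s
T = 2πr/v = 1.187 × 10⁻¹⁵ s = 1187 as

1187 as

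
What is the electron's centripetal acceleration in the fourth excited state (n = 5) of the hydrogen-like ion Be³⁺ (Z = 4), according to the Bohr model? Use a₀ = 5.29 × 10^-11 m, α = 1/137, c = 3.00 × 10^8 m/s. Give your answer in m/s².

9.28 × 10^21 m/s²

r = n²a₀/Z = 3.31 × 10^-10 m, v = Zαc/n = 1.75 × 10^6 m/s
a = v²/r = (1.75 × 10^6)² / 3.31 × 10^-10 = 9.28 × 10^21 m/s²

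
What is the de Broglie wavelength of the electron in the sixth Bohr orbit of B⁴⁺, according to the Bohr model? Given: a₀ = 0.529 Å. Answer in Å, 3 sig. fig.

The Bohr quantisation condition is nλ = 2πr_n.
r_n = n²a₀/Z = 3.81 Å
λ = 2πr_n/n = 2π·3.81/6 = 3.99 Å

3.99 Å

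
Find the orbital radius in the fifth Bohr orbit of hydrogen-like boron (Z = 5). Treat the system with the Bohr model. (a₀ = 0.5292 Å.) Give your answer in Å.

2.646 Å

r_n = n²a₀/Z = 5² × 0.5292 / 5
    = 25 × 0.5292 / 5 = 2.646 Å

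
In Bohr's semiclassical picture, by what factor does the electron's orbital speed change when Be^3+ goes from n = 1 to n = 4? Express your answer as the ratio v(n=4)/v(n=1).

1/4

v ∝ Z^1 · n^-1; with Z fixed, v ∝ n^-1.
v(n=4)/v(n=1) = (4/1)^-1 = 1/4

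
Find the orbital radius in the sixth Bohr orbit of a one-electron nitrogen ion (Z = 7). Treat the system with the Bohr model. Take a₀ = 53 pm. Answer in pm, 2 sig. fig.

r_n = n²a₀/Z = 6² × 53 / 7
    = 36 × 53 / 7 = 270 pm

270 pm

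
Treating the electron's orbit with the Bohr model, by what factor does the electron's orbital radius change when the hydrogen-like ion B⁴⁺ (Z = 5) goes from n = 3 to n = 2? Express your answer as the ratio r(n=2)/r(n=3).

r ∝ Z^-1 · n^2; with Z fixed, r ∝ n^2.
r(n=2)/r(n=3) = (2/3)^2 = 4/9

4/9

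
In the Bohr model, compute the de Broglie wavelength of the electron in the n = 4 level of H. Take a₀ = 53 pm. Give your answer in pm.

The Bohr quantisation condition is nλ = 2πr_n.
r_n = n²a₀/Z = 850 pm
λ = 2πr_n/n = 2π·850/4 = 1300 pm

1300 pm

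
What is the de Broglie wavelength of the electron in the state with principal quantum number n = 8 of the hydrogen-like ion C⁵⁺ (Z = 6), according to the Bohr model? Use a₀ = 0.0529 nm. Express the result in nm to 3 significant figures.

0.443 nm

The Bohr quantisation condition is nλ = 2πr_n.
r_n = n²a₀/Z = 0.564 nm
λ = 2πr_n/n = 2π·0.564/8 = 0.443 nm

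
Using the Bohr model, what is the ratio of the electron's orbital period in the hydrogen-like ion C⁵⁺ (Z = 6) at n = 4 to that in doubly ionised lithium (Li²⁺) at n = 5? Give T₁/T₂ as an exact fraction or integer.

16/125

T ∝ Z^-2 · n^3
T₁/T₂ = (6/3)^-2 · (4/5)^3 = 16/125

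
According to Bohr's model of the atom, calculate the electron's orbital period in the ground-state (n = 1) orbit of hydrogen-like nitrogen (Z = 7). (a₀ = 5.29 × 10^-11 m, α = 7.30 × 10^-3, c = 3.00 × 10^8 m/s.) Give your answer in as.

3.10 as

r = n²a₀/Z = 1²·5.29 × 10^-11/7 = 7.56 × 10^-12 m
v = Zαc/n = 7·0.00730·3.00 × 10^8/1 = 1.53 × 10^7 m/s
T = 2πr/v = 3.10 × 10^-18 s = 3.10 as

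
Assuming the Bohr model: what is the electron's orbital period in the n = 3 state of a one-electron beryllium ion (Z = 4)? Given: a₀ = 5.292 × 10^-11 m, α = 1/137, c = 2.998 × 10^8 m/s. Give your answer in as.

r = n²a₀/Z = 3²·5.292 × 10^-11/4 = 1.191 × 10^-10 m
v = Zαc/n = 4·0.007299·2.998 × 10^8/3 = 2.918 × 10^6 m/s
T = 2πr/v = 2.564 × 10^-16 s = 256.4 as

256.4 as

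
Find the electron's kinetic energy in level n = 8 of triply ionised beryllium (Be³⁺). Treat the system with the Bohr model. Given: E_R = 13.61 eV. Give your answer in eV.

3.402 eV

For a Coulomb orbit the virial theorem gives K = −E_n.
E_n = −E_R·Z²/n², so K = E_R·Z²/n² = 13.61 × 4²/8² = 3.402 eV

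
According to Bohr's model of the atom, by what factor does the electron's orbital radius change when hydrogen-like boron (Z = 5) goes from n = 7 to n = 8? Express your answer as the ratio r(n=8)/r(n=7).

r ∝ Z^-1 · n^2; with Z fixed, r ∝ n^2.
r(n=8)/r(n=7) = (8/7)^2 = 64/49

64/49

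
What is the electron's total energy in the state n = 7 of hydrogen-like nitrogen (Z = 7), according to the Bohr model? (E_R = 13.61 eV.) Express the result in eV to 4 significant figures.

E_n = −E_R·Z²/n² = −13.61 × 7²/7² = -13.61 eV

-13.61 eV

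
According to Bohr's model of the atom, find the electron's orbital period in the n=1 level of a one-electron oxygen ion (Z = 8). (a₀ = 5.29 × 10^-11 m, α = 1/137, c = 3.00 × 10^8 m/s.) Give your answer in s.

r = n²a₀/Z = 1²·5.29 × 10^-11/8 = 6.61 × 10^-12 m
v = Zαc/n = 8·0.00730·3.00 × 10^8/1 = 1.75 × 10^7 m/s
T = 2πr/v = 2.37 × 10^-18 s

2.37 × 10^-18 s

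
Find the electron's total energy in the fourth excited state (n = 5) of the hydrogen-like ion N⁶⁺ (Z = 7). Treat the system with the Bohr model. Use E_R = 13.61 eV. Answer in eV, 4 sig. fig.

E_n = −E_R·Z²/n² = −13.61 × 7²/5² = -26.68 eV

-26.68 eV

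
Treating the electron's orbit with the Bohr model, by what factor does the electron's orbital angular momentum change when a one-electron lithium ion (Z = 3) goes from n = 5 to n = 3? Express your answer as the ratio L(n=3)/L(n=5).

3/5

L = nℏ depends only on n, so L ∝ n.
L(n=3)/L(n=5) = (3/5)^1 = 3/5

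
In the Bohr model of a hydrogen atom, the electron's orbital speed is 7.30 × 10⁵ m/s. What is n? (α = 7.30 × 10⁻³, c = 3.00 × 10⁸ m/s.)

v_n = Zαc/n ⇒ n = Zαc/v = 1 × 0.00730 × 3.00 × 10⁸ / 7.30 × 10⁵ ≈ 3.00
n = 3

3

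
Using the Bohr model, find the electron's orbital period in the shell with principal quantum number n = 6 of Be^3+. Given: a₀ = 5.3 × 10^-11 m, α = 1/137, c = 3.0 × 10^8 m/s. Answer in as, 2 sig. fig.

2100 as

r = n²a₀/Z = 6²·5.3 × 10^-11/4 = 4.8 × 10^-10 m
v = Zαc/n = 4·0.0073·3.0 × 10^8/6 = 1.5 × 10^6 m/s
T = 2πr/v = 2.1 × 10^-15 s = 2100 as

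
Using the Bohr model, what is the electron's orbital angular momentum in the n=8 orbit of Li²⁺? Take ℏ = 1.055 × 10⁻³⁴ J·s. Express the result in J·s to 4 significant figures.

L_n = nℏ = 8 × 1.055 × 10⁻³⁴ = 8.440 × 10⁻³⁴ J·s

8.440 × 10⁻³⁴ J·s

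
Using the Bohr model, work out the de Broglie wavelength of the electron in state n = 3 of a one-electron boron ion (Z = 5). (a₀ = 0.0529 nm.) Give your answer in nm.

The Bohr quantisation condition is nλ = 2πr_n.
r_n = n²a₀/Z = 0.0952 nm
λ = 2πr_n/n = 2π·0.0952/3 = 0.199 nm

0.199 nm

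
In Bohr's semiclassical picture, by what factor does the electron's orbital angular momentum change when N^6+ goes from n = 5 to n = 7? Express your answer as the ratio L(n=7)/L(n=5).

7/5

L = nℏ depends only on n, so L ∝ n.
L(n=7)/L(n=5) = (7/5)^1 = 7/5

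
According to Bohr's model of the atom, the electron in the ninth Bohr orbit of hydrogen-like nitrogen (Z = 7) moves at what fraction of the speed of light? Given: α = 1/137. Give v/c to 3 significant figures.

0.00568

v_n = Zαc/n, so v/c = Zα/n = 7 × 0.00730 / 9 = 0.00568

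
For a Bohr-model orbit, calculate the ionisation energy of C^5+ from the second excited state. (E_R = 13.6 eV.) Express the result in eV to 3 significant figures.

E_n = −E_R·Z²/n² = −13.6 × 6²/3² eV = -54.4 eV
Ionisation energy = −E_n = 54.4 eV

54.4 eV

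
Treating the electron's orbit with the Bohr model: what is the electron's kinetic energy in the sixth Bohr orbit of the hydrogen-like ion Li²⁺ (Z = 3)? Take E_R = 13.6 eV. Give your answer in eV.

For a Coulomb orbit the virial theorem gives K = −E_n.
E_n = −E_R·Z²/n², so K = E_R·Z²/n² = 13.6 × 3²/6² = 3.40 eV

3.40 eV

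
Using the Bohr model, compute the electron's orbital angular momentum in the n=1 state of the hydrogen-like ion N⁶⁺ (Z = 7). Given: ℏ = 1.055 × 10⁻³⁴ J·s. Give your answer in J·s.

1.055 × 10⁻³⁴ J·s

L_n = nℏ = 1 × 1.055 × 10⁻³⁴ = 1.055 × 10⁻³⁴ J·s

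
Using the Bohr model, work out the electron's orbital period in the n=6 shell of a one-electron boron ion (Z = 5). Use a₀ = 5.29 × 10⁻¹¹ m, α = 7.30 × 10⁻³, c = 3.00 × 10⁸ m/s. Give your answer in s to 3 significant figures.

r = n²a₀/Z = 6²·5.29 × 10⁻¹¹/5 = 3.81 × 10⁻¹⁰ m
v = Zαc/n = 5·0.00730·3.00 × 10⁸/6 = 1.82 × 10⁶ m/s
T = 2πr/v = 1.31 × 10⁻¹⁵ s

1.31 × 10⁻¹⁵ s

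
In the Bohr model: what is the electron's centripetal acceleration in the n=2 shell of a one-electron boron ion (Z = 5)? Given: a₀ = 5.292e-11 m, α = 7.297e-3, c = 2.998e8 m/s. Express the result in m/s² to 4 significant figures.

r = n²a₀/Z = 4.234e-11 m, v = Zαc/n = 5.469e6 m/s
a = v²/r = (5.469e6)² / 4.234e-11 = 7.065e23 m/s²

7.065e23 m/s²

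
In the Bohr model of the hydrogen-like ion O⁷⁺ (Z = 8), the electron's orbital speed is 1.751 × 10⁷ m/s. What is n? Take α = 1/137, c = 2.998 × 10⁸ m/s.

1

v_n = Zαc/n ⇒ n = Zαc/v = 8 × 0.007299 × 2.998 × 10⁸ / 1.751 × 10⁷ ≈ 1.00
n = 1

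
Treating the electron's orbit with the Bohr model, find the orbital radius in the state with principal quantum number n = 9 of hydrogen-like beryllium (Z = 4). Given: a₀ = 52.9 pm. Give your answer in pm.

r_n = n²a₀/Z = 9² × 52.9 / 4
    = 81 × 52.9 / 4 = 1070 pm

1070 pm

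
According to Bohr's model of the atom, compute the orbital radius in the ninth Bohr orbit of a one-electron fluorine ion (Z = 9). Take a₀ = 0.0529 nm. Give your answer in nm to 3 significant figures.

0.476 nm

r_n = n²a₀/Z = 9² × 0.0529 / 9
    = 81 × 0.0529 / 9 = 0.476 nm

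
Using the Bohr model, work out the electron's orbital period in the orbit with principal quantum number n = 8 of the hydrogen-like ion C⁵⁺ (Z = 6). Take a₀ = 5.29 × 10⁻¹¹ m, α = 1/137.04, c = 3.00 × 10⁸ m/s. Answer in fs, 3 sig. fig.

r = n²a₀/Z = 8²·5.29 × 10⁻¹¹/6 = 5.64 × 10⁻¹⁰ m
v = Zαc/n = 6·0.00730·3.00 × 10⁸/8 = 1.64 × 10⁶ m/s
T = 2πr/v = 2.16 × 10⁻¹⁵ s = 2.16 fs

2.16 fs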